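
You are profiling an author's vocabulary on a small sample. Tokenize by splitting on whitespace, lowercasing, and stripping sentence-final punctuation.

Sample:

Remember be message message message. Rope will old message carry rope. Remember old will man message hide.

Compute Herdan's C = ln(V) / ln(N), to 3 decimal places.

N = 17, V = 9.
ln(V) = 2.197225, ln(N) = 2.833213
C = 2.197225 / 2.833213 = 0.776

0.776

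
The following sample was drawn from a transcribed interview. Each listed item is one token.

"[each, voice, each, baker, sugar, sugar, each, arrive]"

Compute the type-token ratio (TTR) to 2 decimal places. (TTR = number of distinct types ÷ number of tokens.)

0.63

N = 8 tokens, V = 5 types.
TTR = V / N = 5 / 8 = 0.63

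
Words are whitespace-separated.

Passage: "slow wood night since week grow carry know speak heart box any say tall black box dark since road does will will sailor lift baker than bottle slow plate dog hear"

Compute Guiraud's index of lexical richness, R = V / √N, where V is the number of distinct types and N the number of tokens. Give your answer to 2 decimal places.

4.85

N = 31, V = 27.
√N = 5.567764
R = 27 / 5.567764 = 4.85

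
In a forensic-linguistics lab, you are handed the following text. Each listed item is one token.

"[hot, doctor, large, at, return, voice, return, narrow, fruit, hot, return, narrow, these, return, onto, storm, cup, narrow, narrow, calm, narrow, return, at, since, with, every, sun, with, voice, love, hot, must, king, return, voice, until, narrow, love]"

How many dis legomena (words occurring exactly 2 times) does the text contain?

3

Frequencies: return:6, narrow:6, hot:3, voice:3, at:2, with:2, love:2, doctor:1, large:1, fruit:1, these:1, onto:1, storm:1, cup:1, calm:1, since:1, every:1, sun:1, must:1, king:1, … (1 more, each freq 1)
Words with frequency 2: at, love, with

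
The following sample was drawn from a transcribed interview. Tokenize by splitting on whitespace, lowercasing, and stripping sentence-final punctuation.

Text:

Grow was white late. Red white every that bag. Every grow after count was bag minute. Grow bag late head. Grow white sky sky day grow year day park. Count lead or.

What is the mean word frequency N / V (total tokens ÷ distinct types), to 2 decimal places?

1.78

N = 32 tokens, V = 18 types.
Mean frequency = N / V = 32 / 18 = 1.78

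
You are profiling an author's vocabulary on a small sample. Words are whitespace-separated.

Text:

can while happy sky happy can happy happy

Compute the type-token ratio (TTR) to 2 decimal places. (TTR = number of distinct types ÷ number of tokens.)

0.50

N = 8 tokens, V = 4 types.
TTR = V / N = 4 / 8 = 0.50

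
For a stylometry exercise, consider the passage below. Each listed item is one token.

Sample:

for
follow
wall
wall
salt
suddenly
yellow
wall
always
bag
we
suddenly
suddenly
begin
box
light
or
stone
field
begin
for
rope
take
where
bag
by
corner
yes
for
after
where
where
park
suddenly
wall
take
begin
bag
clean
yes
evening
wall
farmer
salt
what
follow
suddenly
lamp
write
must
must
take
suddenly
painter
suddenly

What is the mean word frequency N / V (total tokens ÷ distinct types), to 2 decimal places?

N = 55 tokens, V = 31 types.
Mean frequency = N / V = 55 / 31 = 1.77

1.77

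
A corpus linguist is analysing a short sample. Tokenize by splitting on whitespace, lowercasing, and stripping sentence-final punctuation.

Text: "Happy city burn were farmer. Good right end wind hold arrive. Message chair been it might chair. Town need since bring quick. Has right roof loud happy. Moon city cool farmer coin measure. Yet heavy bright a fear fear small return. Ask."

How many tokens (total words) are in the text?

Tokens: happy, city, burn, were, farmer, good, right, end, wind, hold, arrive, message, chair, been, it, might, chair, town, need, since, bring, quick, has, right, roof, loud, happy, moon, city, cool, farmer, coin, measure, yet, heavy, bright, a, fear, fear, small, return, ask
N = 42

42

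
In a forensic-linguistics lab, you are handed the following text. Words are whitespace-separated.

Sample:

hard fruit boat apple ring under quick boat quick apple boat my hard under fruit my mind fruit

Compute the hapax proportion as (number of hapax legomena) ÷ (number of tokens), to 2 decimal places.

Frequencies: fruit:3, boat:3, hard:2, apple:2, under:2, quick:2, my:2, ring:1, mind:1
Hapax count = 2; token count = 18.
Ratio = 2 / 18 = 0.11

0.11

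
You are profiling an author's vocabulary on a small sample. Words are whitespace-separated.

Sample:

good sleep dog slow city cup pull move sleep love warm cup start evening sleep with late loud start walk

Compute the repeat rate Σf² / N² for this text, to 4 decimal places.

0.0750

Frequencies: sleep:3, cup:2, start:2, good:1, dog:1, slow:1, city:1, pull:1, move:1, love:1, warm:1, evening:1, with:1, late:1, loud:1, walk:1
Σf² = 30; N² = 400
Repeat rate = 30 / 400 = 0.0750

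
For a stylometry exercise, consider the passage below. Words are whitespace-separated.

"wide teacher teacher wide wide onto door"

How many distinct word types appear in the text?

Distinct types: {door, onto, teacher, wide}
V = 4

4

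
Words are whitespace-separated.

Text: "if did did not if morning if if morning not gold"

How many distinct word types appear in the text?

Distinct types: {did, gold, if, morning, not}
V = 5

5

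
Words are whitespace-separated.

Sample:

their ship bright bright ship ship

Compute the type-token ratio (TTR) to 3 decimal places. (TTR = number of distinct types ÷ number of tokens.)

N = 6 tokens, V = 3 types.
TTR = V / N = 3 / 6 = 0.500

0.500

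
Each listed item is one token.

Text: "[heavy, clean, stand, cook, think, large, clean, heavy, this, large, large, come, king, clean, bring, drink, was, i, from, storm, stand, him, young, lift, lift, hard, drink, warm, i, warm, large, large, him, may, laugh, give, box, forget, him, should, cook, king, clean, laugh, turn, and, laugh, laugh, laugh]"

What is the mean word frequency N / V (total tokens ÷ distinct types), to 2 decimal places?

N = 49 tokens, V = 28 types.
Mean frequency = N / V = 49 / 28 = 1.75

1.75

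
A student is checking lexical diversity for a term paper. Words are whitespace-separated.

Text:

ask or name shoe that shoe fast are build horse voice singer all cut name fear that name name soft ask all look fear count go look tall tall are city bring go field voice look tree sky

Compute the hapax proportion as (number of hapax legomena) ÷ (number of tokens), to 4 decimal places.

Frequencies: name:4, look:3, ask:2, shoe:2, that:2, are:2, voice:2, all:2, fear:2, go:2, tall:2, or:1, fast:1, build:1, horse:1, singer:1, cut:1, soft:1, count:1, city:1, … (4 more, each freq 1)
Hapax count = 13; token count = 38.
Ratio = 13 / 38 = 0.3421

0.3421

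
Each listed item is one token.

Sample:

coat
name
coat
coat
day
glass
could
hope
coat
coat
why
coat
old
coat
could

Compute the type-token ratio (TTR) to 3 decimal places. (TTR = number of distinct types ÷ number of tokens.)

N = 15 tokens, V = 8 types.
TTR = V / N = 8 / 15 = 0.533

0.533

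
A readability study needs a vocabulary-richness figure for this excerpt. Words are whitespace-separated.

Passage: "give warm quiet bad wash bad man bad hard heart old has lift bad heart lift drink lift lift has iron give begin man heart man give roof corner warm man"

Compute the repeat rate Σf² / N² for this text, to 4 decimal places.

Frequencies: bad:4, man:4, lift:4, give:3, heart:3, warm:2, has:2, quiet:1, wash:1, hard:1, old:1, drink:1, iron:1, begin:1, roof:1, corner:1
Σf² = 83; N² = 961
Repeat rate = 83 / 961 = 0.0864

0.0864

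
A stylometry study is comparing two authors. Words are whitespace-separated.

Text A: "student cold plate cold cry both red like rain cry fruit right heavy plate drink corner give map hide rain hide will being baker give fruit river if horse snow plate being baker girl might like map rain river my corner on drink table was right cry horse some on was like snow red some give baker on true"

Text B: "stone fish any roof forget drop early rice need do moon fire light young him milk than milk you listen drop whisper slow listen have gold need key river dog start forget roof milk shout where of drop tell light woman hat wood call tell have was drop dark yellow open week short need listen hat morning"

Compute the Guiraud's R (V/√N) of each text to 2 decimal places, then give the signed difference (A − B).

-1.52

A: V=31, N=59, R=4.04
B: V=42, N=57, R=5.56
Difference = 4.04 − 5.56 = -1.52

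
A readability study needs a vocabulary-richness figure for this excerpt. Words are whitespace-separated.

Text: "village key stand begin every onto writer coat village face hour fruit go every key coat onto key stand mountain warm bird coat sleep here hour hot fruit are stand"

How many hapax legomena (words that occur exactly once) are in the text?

Frequencies: key:3, stand:3, coat:3, village:2, every:2, onto:2, hour:2, fruit:2, begin:1, writer:1, face:1, go:1, mountain:1, warm:1, bird:1, sleep:1, here:1, hot:1, are:1
Hapax (freq=1): are, begin, bird, face, go, here, hot, mountain, sleep, warm, writer

11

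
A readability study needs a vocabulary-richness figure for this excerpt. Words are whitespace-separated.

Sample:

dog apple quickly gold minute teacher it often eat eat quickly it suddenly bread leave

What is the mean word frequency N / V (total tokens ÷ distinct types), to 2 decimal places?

N = 15 tokens, V = 12 types.
Mean frequency = N / V = 15 / 12 = 1.25

1.25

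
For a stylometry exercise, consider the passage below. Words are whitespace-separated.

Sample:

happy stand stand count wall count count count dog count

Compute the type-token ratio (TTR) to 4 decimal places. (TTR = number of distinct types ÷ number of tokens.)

0.5000

N = 10 tokens, V = 5 types.
TTR = V / N = 5 / 10 = 0.5000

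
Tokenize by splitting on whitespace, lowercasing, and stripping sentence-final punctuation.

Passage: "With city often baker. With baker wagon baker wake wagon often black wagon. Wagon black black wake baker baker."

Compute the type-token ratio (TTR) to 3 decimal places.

0.368

N = 19 tokens, V = 7 types.
TTR = V / N = 7 / 19 = 0.368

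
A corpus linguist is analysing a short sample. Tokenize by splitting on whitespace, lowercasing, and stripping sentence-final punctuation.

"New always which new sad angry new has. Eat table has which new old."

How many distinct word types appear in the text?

Distinct types: {always, angry, eat, has, new, old, sad, table, which}
V = 9

9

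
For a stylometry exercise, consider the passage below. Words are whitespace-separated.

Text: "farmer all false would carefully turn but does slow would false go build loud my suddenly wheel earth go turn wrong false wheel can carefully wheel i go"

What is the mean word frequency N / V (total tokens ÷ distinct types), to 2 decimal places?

1.47

N = 28 tokens, V = 19 types.
Mean frequency = N / V = 28 / 19 = 1.47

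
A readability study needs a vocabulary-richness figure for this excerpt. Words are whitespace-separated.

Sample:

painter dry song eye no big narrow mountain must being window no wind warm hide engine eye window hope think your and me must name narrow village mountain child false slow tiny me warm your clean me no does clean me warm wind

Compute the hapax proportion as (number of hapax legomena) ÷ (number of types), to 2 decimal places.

0.61

Frequencies: me:4, no:3, warm:3, eye:2, narrow:2, mountain:2, must:2, window:2, wind:2, your:2, clean:2, painter:1, dry:1, song:1, big:1, being:1, hide:1, engine:1, hope:1, think:1, … (8 more, each freq 1)
Hapax count = 17; type count = 28.
Ratio = 17 / 28 = 0.61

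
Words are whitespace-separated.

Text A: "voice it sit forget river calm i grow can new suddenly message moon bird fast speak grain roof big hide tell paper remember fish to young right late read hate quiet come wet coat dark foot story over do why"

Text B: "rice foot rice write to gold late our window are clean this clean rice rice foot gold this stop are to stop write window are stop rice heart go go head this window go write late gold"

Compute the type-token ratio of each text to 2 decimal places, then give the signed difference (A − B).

0.59

TTR(A) = 40/40 = 1.00
TTR(B) = 15/37 = 0.41
Difference = 1.00 − 0.41 = 0.59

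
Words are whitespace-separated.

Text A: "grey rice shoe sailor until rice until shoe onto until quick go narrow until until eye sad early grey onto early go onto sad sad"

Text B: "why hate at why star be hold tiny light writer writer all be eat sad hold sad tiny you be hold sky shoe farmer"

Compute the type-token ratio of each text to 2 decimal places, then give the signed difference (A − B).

TTR(A) = 12/25 = 0.48
TTR(B) = 16/24 = 0.67
Difference = 0.48 − 0.67 = -0.19

-0.19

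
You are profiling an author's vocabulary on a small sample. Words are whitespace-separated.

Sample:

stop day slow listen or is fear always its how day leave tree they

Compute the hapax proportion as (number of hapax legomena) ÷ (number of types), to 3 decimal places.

0.923

Frequencies: day:2, stop:1, slow:1, listen:1, or:1, is:1, fear:1, always:1, its:1, how:1, leave:1, tree:1, they:1
Hapax count = 12; type count = 13.
Ratio = 12 / 13 = 0.923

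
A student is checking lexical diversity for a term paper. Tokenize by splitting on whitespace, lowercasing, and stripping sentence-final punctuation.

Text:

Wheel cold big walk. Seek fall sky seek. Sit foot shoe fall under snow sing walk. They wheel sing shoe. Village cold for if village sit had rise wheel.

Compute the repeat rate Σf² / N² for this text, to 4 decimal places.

0.0606

Frequencies: wheel:3, cold:2, walk:2, seek:2, fall:2, sit:2, shoe:2, sing:2, village:2, big:1, sky:1, foot:1, under:1, snow:1, they:1, for:1, if:1, had:1, rise:1
Σf² = 51; N² = 841
Repeat rate = 51 / 841 = 0.0606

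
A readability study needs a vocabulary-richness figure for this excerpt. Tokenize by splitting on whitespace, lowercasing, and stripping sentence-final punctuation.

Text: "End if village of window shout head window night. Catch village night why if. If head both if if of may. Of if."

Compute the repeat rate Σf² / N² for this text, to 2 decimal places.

0.13

Frequencies: if:6, of:3, village:2, window:2, head:2, night:2, end:1, shout:1, catch:1, why:1, both:1, may:1
Σf² = 67; N² = 529
Repeat rate = 67 / 529 = 0.13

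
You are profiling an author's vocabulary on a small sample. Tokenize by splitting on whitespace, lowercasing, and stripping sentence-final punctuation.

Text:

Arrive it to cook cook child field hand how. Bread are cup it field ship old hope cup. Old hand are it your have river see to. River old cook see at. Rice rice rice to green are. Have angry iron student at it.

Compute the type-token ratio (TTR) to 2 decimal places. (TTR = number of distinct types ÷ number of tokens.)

N = 44 tokens, V = 24 types.
TTR = V / N = 24 / 44 = 0.55

0.55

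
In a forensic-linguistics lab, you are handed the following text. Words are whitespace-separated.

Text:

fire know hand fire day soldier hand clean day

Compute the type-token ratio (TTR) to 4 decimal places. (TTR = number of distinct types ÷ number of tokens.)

N = 9 tokens, V = 6 types.
TTR = V / N = 6 / 9 = 0.6667

0.6667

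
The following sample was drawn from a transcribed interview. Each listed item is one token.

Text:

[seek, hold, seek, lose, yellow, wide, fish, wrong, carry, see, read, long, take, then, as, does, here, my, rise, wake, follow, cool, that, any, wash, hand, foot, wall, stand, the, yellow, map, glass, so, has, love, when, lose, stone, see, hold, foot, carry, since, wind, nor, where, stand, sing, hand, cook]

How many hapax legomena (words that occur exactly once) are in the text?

Frequencies: seek:2, hold:2, lose:2, yellow:2, carry:2, see:2, hand:2, foot:2, stand:2, wide:1, fish:1, wrong:1, read:1, long:1, take:1, then:1, as:1, does:1, here:1, my:1, … (22 more, each freq 1)
Hapax (freq=1): any, as, cook, cool, does, fish, follow, glass, has, here, long, love, map, my, nor, read, rise, since, sing, so, stone, take, that, the, then, wake, wall, wash, when, where, wide, wind, wrong

33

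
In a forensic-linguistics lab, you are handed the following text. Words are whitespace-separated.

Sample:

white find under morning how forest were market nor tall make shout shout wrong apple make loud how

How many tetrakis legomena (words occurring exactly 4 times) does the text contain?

0

Frequencies: how:2, make:2, shout:2, white:1, find:1, under:1, morning:1, forest:1, were:1, market:1, nor:1, tall:1, wrong:1, apple:1, loud:1
Words with frequency 4: (none)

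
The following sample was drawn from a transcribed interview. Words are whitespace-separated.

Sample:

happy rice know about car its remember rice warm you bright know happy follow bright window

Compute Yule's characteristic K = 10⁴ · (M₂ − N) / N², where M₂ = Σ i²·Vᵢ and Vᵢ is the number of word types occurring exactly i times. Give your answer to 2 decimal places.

312.50

Frequencies: happy:2, rice:2, know:2, bright:2, about:1, car:1, its:1, remember:1, warm:1, you:1, follow:1, window:1
N = 16. Frequency spectrum: V_1=8, V_2=4
M₂ = 1²·8 + 2²·4 = 24
K = 10000 × (24 − 16) / 16² = 312.50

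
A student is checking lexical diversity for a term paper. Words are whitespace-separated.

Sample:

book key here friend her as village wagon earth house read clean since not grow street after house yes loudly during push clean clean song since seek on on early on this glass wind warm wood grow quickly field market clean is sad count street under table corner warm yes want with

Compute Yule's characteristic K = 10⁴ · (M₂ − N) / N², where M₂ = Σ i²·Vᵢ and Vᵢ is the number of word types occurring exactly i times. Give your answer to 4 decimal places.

Frequencies: clean:4, on:3, house:2, since:2, grow:2, street:2, yes:2, warm:2, book:1, key:1, here:1, friend:1, her:1, as:1, village:1, wagon:1, earth:1, read:1, not:1, after:1, … (21 more, each freq 1)
N = 52. Frequency spectrum: V_1=33, V_2=6, V_3=1, V_4=1
M₂ = 1²·33 + 2²·6 + 3²·1 + 4²·1 = 82
K = 10000 × (82 − 52) / 52² = 110.9467

110.9467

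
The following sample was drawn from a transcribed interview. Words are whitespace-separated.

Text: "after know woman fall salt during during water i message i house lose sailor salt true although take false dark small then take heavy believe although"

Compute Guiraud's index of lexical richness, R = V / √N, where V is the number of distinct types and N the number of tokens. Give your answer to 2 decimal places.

N = 26, V = 21.
√N = 5.099020
R = 21 / 5.099020 = 4.12

4.12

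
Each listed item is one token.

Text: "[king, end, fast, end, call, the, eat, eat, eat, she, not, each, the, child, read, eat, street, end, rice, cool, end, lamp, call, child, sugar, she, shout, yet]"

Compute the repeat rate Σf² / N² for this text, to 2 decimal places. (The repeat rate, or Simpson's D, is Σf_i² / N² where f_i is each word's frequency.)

Frequencies: end:4, eat:4, call:2, the:2, she:2, child:2, king:1, fast:1, not:1, each:1, read:1, street:1, rice:1, cool:1, lamp:1, sugar:1, shout:1, yet:1
Σf² = 60; N² = 784
Repeat rate = 60 / 784 = 0.08

0.08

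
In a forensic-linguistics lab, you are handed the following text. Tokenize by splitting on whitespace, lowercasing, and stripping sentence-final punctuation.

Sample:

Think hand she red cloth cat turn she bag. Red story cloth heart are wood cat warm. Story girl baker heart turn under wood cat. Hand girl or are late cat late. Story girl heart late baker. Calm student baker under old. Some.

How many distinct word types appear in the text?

Distinct types: {are, bag, baker, calm, cat, cloth, girl, hand, heart, late, old, or, red, she, some, story, student, think, turn, under, warm, wood}
V = 22

22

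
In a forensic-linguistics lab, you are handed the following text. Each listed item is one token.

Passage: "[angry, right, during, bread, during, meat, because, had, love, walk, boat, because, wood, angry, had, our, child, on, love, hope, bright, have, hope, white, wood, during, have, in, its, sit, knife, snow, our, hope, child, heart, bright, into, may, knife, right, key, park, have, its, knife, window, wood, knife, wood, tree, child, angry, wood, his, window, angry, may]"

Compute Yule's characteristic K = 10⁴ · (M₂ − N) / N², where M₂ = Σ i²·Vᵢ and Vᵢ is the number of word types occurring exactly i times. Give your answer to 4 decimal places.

255.6480

Frequencies: wood:5, angry:4, knife:4, during:3, child:3, hope:3, have:3, right:2, because:2, had:2, love:2, our:2, bright:2, its:2, may:2, window:2, bread:1, meat:1, walk:1, boat:1, … (11 more, each freq 1)
N = 58. Frequency spectrum: V_1=15, V_2=9, V_3=4, V_4=2, V_5=1
M₂ = 1²·15 + 2²·9 + 3²·4 + 4²·2 + 5²·1 = 144
K = 10000 × (144 − 58) / 58² = 255.6480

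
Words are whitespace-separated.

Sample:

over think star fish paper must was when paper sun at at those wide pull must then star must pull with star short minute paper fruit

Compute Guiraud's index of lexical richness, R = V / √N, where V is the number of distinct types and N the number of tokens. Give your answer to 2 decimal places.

3.53

N = 26, V = 18.
√N = 5.099020
R = 18 / 5.099020 = 3.53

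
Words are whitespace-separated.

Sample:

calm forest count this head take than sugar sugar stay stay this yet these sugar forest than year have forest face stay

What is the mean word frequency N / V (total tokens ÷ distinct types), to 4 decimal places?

1.5714

N = 22 tokens, V = 14 types.
Mean frequency = N / V = 22 / 14 = 1.5714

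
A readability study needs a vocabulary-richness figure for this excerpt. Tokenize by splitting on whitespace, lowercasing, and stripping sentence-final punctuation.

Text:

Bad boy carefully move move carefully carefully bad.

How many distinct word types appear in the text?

4

Distinct types: {bad, boy, carefully, move}
V = 4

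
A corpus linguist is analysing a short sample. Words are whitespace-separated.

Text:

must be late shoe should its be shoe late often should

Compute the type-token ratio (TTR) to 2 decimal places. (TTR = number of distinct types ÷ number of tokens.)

0.64

N = 11 tokens, V = 7 types.
TTR = V / N = 7 / 11 = 0.64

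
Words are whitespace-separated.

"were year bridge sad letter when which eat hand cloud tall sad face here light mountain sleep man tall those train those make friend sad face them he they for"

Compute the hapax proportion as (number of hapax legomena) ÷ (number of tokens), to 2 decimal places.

0.70

Frequencies: sad:3, tall:2, face:2, those:2, were:1, year:1, bridge:1, letter:1, when:1, which:1, eat:1, hand:1, cloud:1, here:1, light:1, mountain:1, sleep:1, man:1, train:1, make:1, … (5 more, each freq 1)
Hapax count = 21; token count = 30.
Ratio = 21 / 30 = 0.70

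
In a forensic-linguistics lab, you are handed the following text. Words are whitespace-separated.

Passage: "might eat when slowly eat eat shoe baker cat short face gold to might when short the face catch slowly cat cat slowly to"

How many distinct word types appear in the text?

13

Distinct types: {baker, cat, catch, eat, face, gold, might, shoe, short, slowly, the, to, when}
V = 13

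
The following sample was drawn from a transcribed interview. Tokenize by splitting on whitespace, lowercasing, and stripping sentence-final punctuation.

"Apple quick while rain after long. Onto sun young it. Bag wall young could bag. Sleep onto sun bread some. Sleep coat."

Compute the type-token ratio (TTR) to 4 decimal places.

N = 22 tokens, V = 17 types.
TTR = V / N = 17 / 22 = 0.7727

0.7727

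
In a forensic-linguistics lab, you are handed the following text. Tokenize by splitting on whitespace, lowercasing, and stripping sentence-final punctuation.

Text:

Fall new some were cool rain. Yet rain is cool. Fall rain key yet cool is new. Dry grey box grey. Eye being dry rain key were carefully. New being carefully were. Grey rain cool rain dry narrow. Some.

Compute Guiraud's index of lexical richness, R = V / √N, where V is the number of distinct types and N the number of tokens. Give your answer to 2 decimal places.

N = 39, V = 16.
√N = 6.244998
R = 16 / 6.244998 = 2.56

2.56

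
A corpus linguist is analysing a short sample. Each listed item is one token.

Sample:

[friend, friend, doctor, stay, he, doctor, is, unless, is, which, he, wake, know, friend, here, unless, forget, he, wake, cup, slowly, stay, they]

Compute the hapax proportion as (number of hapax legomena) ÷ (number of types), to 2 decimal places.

Frequencies: friend:3, he:3, doctor:2, stay:2, is:2, unless:2, wake:2, which:1, know:1, here:1, forget:1, cup:1, slowly:1, they:1
Hapax count = 7; type count = 14.
Ratio = 7 / 14 = 0.50

0.50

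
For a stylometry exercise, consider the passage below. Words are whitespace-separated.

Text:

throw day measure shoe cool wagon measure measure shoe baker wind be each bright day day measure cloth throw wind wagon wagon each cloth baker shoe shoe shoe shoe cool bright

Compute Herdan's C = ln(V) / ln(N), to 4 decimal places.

N = 31, V = 12.
ln(V) = 2.484907, ln(N) = 3.433987
C = 2.484907 / 3.433987 = 0.7236

0.7236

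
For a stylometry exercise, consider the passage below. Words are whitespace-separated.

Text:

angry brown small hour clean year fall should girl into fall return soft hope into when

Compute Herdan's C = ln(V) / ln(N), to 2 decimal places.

0.95

N = 16, V = 14.
ln(V) = 2.639057, ln(N) = 2.772589
C = 2.639057 / 2.772589 = 0.95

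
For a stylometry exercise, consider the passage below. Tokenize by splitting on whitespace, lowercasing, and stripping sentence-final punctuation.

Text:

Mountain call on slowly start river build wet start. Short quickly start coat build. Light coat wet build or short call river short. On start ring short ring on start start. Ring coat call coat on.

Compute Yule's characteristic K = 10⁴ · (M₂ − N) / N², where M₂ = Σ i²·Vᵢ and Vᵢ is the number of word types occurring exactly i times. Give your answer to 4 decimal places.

679.0123

Frequencies: start:6, on:4, short:4, coat:4, call:3, build:3, ring:3, river:2, wet:2, mountain:1, slowly:1, quickly:1, light:1, or:1
N = 36. Frequency spectrum: V_1=5, V_2=2, V_3=3, V_4=3, V_6=1
M₂ = 1²·5 + 2²·2 + 3²·3 + 4²·3 + 6²·1 = 124
K = 10000 × (124 − 36) / 36² = 679.0123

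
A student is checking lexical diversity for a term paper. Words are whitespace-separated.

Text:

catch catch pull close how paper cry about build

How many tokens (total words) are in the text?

Tokens: catch, catch, pull, close, how, paper, cry, about, build
N = 9

9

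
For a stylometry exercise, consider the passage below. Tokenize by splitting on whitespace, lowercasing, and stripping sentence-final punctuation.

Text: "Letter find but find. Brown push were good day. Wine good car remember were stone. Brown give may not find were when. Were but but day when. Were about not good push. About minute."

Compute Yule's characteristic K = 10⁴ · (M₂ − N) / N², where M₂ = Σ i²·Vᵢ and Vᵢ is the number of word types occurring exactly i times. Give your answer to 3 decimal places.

432.526

Frequencies: were:5, find:3, but:3, good:3, brown:2, push:2, day:2, not:2, when:2, about:2, letter:1, wine:1, car:1, remember:1, stone:1, give:1, may:1, minute:1
N = 34. Frequency spectrum: V_1=8, V_2=6, V_3=3, V_5=1
M₂ = 1²·8 + 2²·6 + 3²·3 + 5²·1 = 84
K = 10000 × (84 − 34) / 34² = 432.526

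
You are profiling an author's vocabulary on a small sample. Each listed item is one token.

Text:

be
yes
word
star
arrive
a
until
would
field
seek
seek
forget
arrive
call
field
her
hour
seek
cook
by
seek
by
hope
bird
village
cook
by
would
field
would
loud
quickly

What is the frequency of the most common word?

Frequencies: seek:4, would:3, field:3, by:3, arrive:2, cook:2, be:1, yes:1, word:1, star:1, a:1, until:1, forget:1, call:1, her:1, hour:1, hope:1, bird:1, village:1, loud:1, … (1 more, each freq 1)
Most common: 'seek' with frequency 4.

4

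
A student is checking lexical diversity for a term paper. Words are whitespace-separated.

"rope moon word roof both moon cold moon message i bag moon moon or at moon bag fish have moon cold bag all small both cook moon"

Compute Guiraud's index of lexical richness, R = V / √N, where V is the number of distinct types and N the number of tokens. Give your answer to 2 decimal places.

3.08

N = 27, V = 16.
√N = 5.196152
R = 16 / 5.196152 = 3.08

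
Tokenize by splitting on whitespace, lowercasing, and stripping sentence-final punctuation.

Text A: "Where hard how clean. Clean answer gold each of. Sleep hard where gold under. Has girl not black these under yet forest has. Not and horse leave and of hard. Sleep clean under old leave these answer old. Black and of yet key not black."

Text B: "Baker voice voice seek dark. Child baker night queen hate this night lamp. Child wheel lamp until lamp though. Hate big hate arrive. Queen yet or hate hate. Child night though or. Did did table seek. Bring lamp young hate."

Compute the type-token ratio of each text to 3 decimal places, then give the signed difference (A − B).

-0.036

TTR(A) = 22/45 = 0.489
TTR(B) = 21/40 = 0.525
Difference = 0.489 − 0.525 = -0.036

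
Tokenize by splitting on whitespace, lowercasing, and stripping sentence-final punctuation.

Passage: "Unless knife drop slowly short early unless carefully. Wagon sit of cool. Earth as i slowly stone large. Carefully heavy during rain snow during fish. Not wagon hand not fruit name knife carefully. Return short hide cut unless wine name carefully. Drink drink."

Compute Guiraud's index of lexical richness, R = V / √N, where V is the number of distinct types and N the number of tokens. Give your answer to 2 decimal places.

4.57

N = 43, V = 30.
√N = 6.557439
R = 30 / 6.557439 = 4.57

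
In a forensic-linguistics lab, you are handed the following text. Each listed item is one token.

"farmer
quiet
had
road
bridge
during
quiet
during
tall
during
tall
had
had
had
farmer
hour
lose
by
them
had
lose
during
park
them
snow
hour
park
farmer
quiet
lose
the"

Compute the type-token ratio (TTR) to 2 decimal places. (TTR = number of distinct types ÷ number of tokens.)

0.45

N = 31 tokens, V = 14 types.
TTR = V / N = 14 / 31 = 0.45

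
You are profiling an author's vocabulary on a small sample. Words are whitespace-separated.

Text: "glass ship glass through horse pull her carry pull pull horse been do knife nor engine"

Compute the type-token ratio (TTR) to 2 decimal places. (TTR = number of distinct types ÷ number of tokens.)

N = 16 tokens, V = 12 types.
TTR = V / N = 12 / 16 = 0.75

0.75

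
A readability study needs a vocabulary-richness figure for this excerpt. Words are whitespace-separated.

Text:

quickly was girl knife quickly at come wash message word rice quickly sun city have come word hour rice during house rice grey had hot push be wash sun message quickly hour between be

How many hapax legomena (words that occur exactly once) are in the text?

13

Frequencies: quickly:4, rice:3, come:2, wash:2, message:2, word:2, sun:2, hour:2, be:2, was:1, girl:1, knife:1, at:1, city:1, have:1, during:1, house:1, grey:1, had:1, hot:1, … (2 more, each freq 1)
Hapax (freq=1): at, between, city, during, girl, grey, had, have, hot, house, knife, push, was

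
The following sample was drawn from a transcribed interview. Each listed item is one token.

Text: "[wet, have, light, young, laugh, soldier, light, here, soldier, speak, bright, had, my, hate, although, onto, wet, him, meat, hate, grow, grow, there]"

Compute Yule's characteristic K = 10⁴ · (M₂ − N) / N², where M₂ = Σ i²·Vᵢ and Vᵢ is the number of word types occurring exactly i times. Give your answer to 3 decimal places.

189.036

Frequencies: wet:2, light:2, soldier:2, hate:2, grow:2, have:1, young:1, laugh:1, here:1, speak:1, bright:1, had:1, my:1, although:1, onto:1, him:1, meat:1, there:1
N = 23. Frequency spectrum: V_1=13, V_2=5
M₂ = 1²·13 + 2²·5 = 33
K = 10000 × (33 − 23) / 23² = 189.036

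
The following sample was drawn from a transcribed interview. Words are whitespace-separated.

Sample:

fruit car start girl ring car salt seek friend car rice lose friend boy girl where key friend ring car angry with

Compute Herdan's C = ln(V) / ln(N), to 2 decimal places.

N = 22, V = 15.
ln(V) = 2.708050, ln(N) = 3.091042
C = 2.708050 / 3.091042 = 0.88

0.88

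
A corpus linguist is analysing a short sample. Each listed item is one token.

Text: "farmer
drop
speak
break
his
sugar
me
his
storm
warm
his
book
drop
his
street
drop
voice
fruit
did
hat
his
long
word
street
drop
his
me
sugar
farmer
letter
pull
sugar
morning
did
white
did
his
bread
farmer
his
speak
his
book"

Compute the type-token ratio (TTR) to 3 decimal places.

N = 43 tokens, V = 22 types.
TTR = V / N = 22 / 43 = 0.512

0.512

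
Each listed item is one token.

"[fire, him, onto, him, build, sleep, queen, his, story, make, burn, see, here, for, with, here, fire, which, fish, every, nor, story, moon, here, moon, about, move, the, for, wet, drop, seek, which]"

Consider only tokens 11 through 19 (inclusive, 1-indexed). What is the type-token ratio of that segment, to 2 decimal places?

Segment tokens 11–19: burn, see, here, for, with, here, fire, which, fish
Segment N = 9, segment V = 8.
TTR = 8 / 9 = 0.89

0.89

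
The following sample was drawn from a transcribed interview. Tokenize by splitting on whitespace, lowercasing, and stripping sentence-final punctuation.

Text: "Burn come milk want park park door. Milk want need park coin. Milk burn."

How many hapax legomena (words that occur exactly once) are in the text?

Frequencies: milk:3, park:3, burn:2, want:2, come:1, door:1, need:1, coin:1
Hapax (freq=1): coin, come, door, need

4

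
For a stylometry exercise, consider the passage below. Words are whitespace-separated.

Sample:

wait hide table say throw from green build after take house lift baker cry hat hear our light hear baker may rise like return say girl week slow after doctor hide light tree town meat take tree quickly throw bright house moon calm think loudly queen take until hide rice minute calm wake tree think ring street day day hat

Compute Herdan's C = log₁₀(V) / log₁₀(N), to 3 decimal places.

0.919

N = 60, V = 43.
log₁₀(V) = 1.633468, log₁₀(N) = 1.778151
C = 1.633468 / 1.778151 = 0.919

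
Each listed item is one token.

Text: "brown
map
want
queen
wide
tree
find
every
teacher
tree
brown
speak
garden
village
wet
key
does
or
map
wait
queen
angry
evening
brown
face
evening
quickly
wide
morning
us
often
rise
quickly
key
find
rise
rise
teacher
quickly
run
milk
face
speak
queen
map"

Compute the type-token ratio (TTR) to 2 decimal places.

N = 45 tokens, V = 27 types.
TTR = V / N = 27 / 45 = 0.60

0.60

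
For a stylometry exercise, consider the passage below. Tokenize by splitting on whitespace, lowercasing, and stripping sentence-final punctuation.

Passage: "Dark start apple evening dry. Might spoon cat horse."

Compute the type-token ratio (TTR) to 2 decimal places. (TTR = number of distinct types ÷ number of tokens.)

N = 9 tokens, V = 9 types.
TTR = V / N = 9 / 9 = 1.00

1.00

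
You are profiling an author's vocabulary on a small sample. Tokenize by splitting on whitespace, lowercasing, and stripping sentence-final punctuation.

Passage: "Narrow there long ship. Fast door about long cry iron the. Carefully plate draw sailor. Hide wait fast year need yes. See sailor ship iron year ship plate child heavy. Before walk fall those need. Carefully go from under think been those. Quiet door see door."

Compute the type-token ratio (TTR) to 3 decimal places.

0.696

N = 46 tokens, V = 32 types.
TTR = V / N = 32 / 46 = 0.696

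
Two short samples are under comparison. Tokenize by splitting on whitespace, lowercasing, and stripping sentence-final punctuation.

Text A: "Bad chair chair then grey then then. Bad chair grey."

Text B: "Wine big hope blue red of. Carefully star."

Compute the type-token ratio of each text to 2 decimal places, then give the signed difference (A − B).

-0.60

TTR(A) = 4/10 = 0.40
TTR(B) = 8/8 = 1.00
Difference = 0.40 − 1.00 = -0.60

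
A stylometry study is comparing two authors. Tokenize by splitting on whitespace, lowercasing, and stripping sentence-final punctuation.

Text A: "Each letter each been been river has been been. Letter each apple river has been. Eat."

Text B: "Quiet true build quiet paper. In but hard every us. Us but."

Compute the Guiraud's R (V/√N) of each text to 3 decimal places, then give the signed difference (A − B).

-0.848

A: V=7, N=16, R=1.750
B: V=9, N=12, R=2.598
Difference = 1.750 − 2.598 = -0.848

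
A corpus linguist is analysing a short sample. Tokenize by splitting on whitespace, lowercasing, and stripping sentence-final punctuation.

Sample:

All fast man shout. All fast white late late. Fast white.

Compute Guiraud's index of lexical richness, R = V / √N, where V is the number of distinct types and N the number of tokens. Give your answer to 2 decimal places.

N = 11, V = 6.
√N = 3.316625
R = 6 / 3.316625 = 1.81

1.81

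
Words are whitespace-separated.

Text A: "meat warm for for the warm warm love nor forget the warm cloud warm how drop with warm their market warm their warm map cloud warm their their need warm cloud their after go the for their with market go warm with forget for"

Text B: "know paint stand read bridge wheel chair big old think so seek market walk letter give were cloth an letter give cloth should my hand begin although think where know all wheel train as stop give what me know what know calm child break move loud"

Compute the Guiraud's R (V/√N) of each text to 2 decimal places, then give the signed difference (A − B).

A: V=17, N=44, R=2.56
B: V=36, N=46, R=5.31
Difference = 2.56 − 5.31 = -2.75

-2.75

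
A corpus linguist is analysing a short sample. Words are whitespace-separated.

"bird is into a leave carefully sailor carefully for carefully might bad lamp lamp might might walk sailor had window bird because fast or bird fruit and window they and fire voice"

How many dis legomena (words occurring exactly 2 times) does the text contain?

4

Frequencies: bird:3, carefully:3, might:3, sailor:2, lamp:2, window:2, and:2, is:1, into:1, a:1, leave:1, for:1, bad:1, walk:1, had:1, because:1, fast:1, or:1, fruit:1, they:1, … (2 more, each freq 1)
Words with frequency 2: and, lamp, sailor, window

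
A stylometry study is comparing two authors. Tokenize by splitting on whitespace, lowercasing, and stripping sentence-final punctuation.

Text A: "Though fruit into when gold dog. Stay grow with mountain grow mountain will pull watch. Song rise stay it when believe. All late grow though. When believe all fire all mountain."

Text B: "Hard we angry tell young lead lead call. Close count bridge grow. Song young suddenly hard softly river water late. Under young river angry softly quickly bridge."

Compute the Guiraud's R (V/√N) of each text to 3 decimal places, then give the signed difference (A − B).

-0.065

A: V=20, N=31, R=3.592
B: V=19, N=27, R=3.657
Difference = 3.592 − 3.657 = -0.065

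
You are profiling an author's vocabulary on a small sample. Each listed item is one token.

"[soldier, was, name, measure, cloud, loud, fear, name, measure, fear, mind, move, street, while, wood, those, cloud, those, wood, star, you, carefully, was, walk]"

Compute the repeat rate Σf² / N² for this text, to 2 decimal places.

Frequencies: was:2, name:2, measure:2, cloud:2, fear:2, wood:2, those:2, soldier:1, loud:1, mind:1, move:1, street:1, while:1, star:1, you:1, carefully:1, walk:1
Σf² = 38; N² = 576
Repeat rate = 38 / 576 = 0.07

0.07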